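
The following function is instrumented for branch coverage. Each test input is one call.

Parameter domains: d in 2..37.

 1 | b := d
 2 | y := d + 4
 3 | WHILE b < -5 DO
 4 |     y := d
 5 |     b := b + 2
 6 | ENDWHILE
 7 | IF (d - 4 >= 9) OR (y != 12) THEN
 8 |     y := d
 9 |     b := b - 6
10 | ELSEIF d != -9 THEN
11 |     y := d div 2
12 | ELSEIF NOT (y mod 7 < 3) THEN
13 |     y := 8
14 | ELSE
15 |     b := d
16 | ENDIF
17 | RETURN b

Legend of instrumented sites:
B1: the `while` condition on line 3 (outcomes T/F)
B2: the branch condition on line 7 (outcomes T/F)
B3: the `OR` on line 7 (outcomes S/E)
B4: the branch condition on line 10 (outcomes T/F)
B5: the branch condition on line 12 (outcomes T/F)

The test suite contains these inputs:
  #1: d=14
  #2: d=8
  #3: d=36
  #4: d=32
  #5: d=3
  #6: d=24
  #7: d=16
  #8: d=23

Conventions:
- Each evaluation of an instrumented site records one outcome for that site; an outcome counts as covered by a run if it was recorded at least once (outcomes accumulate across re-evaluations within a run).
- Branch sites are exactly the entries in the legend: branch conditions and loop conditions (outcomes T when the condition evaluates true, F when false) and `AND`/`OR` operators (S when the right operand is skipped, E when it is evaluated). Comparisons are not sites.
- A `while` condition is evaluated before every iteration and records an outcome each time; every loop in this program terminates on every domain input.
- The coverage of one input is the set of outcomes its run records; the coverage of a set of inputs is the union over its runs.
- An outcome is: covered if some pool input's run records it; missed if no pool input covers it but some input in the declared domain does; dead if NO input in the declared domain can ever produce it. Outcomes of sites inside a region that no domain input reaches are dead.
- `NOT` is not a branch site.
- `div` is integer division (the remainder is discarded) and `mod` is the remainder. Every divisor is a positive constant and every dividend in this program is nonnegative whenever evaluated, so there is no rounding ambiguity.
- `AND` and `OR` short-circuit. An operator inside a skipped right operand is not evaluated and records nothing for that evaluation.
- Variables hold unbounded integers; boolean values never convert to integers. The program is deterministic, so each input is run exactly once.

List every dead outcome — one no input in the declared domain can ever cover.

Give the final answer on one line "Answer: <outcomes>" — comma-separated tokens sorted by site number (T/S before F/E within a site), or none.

sweeping the full domain (36 inputs) for each outcome:
  B1=T: no domain input ever produces it -> dead
  B4=F: no domain input ever produces it -> dead
  B5=T: no domain input ever produces it -> dead
  B5=F: no domain input ever produces it -> dead
  reachable outcomes have witnesses, e.g. B1=F (e.g. d=2), B2=T (e.g. d=2), B2=F (e.g. d=8), B3=S (e.g. d=13)

Answer: B1=T, B4=F, B5=T, B5=F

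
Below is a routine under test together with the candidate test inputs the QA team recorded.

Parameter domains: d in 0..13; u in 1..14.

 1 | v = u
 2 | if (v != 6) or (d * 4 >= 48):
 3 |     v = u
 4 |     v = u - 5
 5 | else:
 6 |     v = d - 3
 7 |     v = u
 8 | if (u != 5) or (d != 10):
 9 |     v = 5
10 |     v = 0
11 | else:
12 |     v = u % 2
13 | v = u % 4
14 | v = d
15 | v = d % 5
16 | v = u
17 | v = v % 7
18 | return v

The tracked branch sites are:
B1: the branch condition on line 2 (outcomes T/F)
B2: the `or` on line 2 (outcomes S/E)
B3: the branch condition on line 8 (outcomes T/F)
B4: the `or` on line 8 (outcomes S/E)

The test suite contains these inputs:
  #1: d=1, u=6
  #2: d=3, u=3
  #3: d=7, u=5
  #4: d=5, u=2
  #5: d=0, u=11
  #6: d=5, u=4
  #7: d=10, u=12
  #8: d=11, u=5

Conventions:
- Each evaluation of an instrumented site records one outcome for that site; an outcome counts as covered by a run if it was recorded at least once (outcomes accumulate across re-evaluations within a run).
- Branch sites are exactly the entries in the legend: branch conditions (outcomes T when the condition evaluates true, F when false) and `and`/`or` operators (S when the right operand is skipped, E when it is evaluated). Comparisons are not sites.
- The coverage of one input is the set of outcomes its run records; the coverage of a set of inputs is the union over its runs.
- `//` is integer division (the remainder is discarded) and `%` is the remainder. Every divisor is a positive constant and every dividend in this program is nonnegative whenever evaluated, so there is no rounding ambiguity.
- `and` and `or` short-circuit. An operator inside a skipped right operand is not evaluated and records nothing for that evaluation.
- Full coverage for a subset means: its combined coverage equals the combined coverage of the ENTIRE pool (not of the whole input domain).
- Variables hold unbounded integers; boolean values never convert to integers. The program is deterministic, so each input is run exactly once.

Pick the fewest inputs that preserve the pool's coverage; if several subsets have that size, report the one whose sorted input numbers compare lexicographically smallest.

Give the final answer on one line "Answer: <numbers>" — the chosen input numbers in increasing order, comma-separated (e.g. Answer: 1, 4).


test 1 (d=1, u=6) fires B2->E, B1->F, B4->S, B3->T; hits B1=F, B2=E, B3=T, B4=S
test 2 (d=3, u=3) fires B2->S, B1->T, B4->S, B3->T; hits B1=T, B2=S, B3=T, B4=S
test 3 (d=7, u=5) fires B2->S, B1->T, B4->E, B3->T; hits B1=T, B2=S, B3=T, B4=E
test 4 (d=5, u=2) fires B2->S, B1->T, B4->S, B3->T; hits B1=T, B2=S, B3=T, B4=S
test 5 (d=0, u=11) fires B2->S, B1->T, B4->S, B3->T; hits B1=T, B2=S, B3=T, B4=S
test 6 (d=5, u=4) fires B2->S, B1->T, B4->S, B3->T; hits B1=T, B2=S, B3=T, B4=S
test 7 (d=10, u=12) fires B2->S, B1->T, B4->S, B3->T; hits B1=T, B2=S, B3=T, B4=S
test 8 (d=11, u=5) fires B2->S, B1->T, B4->E, B3->T; hits B1=T, B2=S, B3=T, B4=E
pool-wide coverage (7 outcomes): B1=T, B1=F, B2=S, B2=E, B3=T, B4=S, B4=E
size 1 is not enough: best union over all size-1 subsets is 4/7
size 2: inputs {1, 3} cover all 7 outcomes, and no lexicographically smaller subset of this size does
Answer: 1, 3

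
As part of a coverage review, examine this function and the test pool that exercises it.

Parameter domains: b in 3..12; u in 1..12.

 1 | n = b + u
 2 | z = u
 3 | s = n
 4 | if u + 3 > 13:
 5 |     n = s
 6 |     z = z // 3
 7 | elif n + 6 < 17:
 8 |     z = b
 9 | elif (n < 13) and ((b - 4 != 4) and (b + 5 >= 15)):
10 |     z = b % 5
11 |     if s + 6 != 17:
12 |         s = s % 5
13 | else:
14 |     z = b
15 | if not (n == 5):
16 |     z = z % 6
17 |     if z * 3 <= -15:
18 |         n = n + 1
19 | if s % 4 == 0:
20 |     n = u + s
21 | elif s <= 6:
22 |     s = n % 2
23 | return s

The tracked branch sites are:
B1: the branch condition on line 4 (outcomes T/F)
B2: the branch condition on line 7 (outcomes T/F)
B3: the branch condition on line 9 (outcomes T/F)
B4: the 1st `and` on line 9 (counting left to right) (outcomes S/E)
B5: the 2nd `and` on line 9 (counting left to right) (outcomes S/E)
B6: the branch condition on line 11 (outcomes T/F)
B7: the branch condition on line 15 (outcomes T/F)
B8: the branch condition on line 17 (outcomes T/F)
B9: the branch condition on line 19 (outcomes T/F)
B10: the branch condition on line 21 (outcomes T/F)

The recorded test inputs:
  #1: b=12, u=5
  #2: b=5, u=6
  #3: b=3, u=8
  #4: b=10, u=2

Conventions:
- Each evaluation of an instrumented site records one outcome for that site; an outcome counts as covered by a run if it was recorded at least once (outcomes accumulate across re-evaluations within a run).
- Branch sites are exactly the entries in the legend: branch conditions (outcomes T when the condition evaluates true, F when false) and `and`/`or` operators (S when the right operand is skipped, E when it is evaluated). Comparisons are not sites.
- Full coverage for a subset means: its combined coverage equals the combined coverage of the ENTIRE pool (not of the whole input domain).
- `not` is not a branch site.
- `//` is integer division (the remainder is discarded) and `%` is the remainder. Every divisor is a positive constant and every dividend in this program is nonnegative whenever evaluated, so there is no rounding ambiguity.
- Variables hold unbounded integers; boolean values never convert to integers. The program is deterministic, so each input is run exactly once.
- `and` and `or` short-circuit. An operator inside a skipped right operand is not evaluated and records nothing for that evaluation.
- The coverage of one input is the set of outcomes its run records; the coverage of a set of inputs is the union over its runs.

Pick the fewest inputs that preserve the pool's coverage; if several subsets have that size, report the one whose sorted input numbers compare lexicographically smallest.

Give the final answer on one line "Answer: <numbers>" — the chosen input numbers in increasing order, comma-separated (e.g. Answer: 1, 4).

input #1, b=12, u=5: outcomes B1=F, B2=F, B3=F, B4=S, B7=T, B8=F, B9=F, B10=F
input #2, b=5, u=6: outcomes B1=F, B2=F, B3=F, B4=E, B5=E, B7=T, B8=F, B9=F, B10=F
input #3, b=3, u=8: outcomes B1=F, B2=F, B3=F, B4=E, B5=E, B7=T, B8=F, B9=F, B10=F
input #4, b=10, u=2: outcomes B1=F, B2=F, B3=T, B4=E, B5=E, B6=T, B7=T, B8=F, B9=F, B10=T
together the pool reaches 13 outcomes: B1=F, B2=F, B3=T, B3=F, B4=S, B4=E, B5=E, B6=T, B7=T, B8=F, B9=F, B10=T, B10=F
size 1 is not enough: best union over all size-1 subsets is 10/13
the canonical winner is {1, 4}: size 2, full 13-outcome coverage, earliest index list among size-2 covers

Answer: 1, 4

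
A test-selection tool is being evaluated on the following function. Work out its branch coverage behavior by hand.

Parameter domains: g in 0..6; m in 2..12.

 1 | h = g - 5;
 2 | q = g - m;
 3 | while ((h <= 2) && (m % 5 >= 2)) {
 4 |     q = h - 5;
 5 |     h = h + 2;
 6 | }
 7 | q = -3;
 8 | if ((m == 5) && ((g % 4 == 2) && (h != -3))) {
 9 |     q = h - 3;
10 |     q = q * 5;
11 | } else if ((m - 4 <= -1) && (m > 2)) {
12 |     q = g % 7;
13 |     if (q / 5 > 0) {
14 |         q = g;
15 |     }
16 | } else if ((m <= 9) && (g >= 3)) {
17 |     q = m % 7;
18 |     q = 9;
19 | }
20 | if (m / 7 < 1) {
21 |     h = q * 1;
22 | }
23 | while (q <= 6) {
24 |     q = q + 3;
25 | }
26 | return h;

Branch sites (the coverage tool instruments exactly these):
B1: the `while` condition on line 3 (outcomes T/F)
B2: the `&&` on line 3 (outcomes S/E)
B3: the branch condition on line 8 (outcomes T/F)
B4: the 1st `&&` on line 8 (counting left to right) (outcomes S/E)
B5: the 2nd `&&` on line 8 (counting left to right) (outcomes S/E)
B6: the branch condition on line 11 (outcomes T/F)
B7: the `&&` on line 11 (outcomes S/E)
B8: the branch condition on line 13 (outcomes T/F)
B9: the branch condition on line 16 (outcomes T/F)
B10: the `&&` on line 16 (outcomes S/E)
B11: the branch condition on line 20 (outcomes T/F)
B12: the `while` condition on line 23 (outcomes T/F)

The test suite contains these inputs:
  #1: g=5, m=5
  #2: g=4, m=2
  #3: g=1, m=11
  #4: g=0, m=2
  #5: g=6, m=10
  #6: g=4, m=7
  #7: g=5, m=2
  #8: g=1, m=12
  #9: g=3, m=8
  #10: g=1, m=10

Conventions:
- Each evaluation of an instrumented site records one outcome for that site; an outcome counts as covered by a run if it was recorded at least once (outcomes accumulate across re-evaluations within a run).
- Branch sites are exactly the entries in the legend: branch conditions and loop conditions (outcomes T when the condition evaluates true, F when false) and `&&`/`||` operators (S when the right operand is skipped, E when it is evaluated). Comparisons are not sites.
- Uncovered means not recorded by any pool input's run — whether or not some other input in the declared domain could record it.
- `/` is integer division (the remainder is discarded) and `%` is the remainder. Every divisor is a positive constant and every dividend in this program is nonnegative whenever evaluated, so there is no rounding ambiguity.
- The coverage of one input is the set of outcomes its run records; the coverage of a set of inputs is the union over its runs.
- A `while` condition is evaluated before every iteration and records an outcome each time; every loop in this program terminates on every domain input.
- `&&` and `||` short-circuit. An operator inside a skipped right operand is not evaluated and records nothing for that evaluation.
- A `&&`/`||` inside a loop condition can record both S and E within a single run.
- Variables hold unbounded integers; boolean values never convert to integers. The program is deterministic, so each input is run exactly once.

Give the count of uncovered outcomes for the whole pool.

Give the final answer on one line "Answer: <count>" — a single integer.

test 1 (g=5, m=5) hits B1=F, B2=E, B3=F, B4=E, B5=S, B6=F, B7=S, B9=T, B10=E, B11=T, B12=F
test 2 (g=4, m=2) hits B1=T, B1=F, B2=S, B2=E, B3=F, B4=S, B6=F, B7=E, B9=T, B10=E, B11=T, B12=F
test 3 (g=1, m=11) hits B1=F, B2=E, B3=F, B4=S, B6=F, B7=S, B9=F, B10=S, B11=F, B12=T, B12=F
test 4 (g=0, m=2) hits B1=T, B1=F, B2=S, B2=E, B3=F, B4=S, B6=F, B7=E, B9=F, B10=E, B11=T, B12=T, B12=F
test 5 (g=6, m=10) hits B1=F, B2=E, B3=F, B4=S, B6=F, B7=S, B9=F, B10=S, B11=F, B12=T, B12=F
test 6 (g=4, m=7) hits B1=T, B1=F, B2=S, B2=E, B3=F, B4=S, B6=F, B7=S, B9=T, B10=E, B11=F, B12=F
test 7 (g=5, m=2) hits B1=T, B1=F, B2=S, B2=E, B3=F, B4=S, B6=F, B7=E, B9=T, B10=E, B11=T, B12=F
test 8 (g=1, m=12) hits B1=T, B1=F, B2=S, B2=E, B3=F, B4=S, B6=F, B7=S, B9=F, B10=S, B11=F, B12=T, B12=F
test 9 (g=3, m=8) hits B1=T, B1=F, B2=S, B2=E, B3=F, B4=S, B6=F, B7=S, B9=T, B10=E, B11=F, B12=F
test 10 (g=1, m=10) hits B1=F, B2=E, B3=F, B4=S, B6=F, B7=S, B9=F, B10=S, B11=F, B12=T, B12=F
union over the pool: B1=T, B1=F, B2=S, B2=E, B3=F, B4=S, B4=E, B5=S, B6=F, B7=S, B7=E, B9=T, B9=F, B10=S, B10=E, B11=T, B11=F, B12=T, B12=F
uncovered (5 of 24): B3=T, B5=E, B6=T, B8=T, B8=F

Answer: 5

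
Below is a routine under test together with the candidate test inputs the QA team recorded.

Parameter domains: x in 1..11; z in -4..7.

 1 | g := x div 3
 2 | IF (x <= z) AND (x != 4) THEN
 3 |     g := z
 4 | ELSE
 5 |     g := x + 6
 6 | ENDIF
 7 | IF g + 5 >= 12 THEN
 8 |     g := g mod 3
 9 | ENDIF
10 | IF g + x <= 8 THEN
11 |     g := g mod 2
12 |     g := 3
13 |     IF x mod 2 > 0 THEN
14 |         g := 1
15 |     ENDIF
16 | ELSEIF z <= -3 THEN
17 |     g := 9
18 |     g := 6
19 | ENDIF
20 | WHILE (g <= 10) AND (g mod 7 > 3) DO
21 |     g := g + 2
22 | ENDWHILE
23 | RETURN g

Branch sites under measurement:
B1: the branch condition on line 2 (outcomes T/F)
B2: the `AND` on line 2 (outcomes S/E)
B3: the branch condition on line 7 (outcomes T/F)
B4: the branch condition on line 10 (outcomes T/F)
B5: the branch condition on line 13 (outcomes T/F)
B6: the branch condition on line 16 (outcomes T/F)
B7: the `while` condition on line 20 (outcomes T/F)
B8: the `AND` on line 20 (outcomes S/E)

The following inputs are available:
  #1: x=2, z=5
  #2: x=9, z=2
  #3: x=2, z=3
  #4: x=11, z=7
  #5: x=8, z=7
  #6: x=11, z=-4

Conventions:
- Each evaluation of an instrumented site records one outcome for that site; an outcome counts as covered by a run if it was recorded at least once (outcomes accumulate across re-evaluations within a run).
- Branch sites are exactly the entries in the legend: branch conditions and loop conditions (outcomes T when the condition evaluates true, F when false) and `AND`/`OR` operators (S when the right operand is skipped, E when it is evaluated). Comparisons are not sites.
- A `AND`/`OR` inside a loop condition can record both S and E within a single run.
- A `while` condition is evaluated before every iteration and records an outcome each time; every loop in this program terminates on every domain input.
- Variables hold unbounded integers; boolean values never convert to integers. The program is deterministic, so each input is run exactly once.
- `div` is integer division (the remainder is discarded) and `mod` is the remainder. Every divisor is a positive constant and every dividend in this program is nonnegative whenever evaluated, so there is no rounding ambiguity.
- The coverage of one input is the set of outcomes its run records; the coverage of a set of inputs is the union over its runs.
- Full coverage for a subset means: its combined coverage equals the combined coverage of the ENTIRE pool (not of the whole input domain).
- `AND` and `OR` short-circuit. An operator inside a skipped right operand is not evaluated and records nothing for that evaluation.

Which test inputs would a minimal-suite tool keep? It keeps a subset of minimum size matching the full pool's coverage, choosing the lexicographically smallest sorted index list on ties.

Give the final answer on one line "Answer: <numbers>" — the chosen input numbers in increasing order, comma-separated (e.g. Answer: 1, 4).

test 1 (x=2, z=5) fires B2->E, B1->T, B3->F, B4->T, B5->F, B8->E, B7->F; hits B1=T, B2=E, B3=F, B4=T, B5=F, B7=F, B8=E
test 2 (x=9, z=2) fires B2->S, B1->F, B3->T, B4->F, B6->F, B8->E, B7->F; hits B1=F, B2=S, B3=T, B4=F, B6=F, B7=F, B8=E
test 3 (x=2, z=3) fires B2->E, B1->T, B3->F, B4->T, B5->F, B8->E, B7->F; hits B1=T, B2=E, B3=F, B4=T, B5=F, B7=F, B8=E
test 4 (x=11, z=7) fires B2->S, B1->F, B3->T, B4->F, B6->F, B8->E, B7->F; hits B1=F, B2=S, B3=T, B4=F, B6=F, B7=F, B8=E
test 5 (x=8, z=7) fires B2->S, B1->F, B3->T, B4->F, B6->F, B8->E, B7->F; hits B1=F, B2=S, B3=T, B4=F, B6=F, B7=F, B8=E
test 6 (x=11, z=-4) fires B2->S, B1->F, B3->T, B4->F, B6->T, B8->E, B7->T, B8->E, B7->F; hits B1=F, B2=S, B3=T, B4=F, B6=T, B7=T, B7=F, B8=E
union over all inputs: B1=T, B1=F, B2=S, B2=E, B3=T, B3=F, B4=T, B4=F, B5=F, B6=T, B6=F, B7=T, B7=F, B8=E (14 outcomes)
size 1 is not enough: best union over all size-1 subsets is 8/14
size 2 is not enough: best union over all size-2 subsets is 13/14
inputs {1, 2, 6} (size 3) cover everything; no size-3 subset with a lexicographically smaller index list covers all 14

Answer: 1, 2, 6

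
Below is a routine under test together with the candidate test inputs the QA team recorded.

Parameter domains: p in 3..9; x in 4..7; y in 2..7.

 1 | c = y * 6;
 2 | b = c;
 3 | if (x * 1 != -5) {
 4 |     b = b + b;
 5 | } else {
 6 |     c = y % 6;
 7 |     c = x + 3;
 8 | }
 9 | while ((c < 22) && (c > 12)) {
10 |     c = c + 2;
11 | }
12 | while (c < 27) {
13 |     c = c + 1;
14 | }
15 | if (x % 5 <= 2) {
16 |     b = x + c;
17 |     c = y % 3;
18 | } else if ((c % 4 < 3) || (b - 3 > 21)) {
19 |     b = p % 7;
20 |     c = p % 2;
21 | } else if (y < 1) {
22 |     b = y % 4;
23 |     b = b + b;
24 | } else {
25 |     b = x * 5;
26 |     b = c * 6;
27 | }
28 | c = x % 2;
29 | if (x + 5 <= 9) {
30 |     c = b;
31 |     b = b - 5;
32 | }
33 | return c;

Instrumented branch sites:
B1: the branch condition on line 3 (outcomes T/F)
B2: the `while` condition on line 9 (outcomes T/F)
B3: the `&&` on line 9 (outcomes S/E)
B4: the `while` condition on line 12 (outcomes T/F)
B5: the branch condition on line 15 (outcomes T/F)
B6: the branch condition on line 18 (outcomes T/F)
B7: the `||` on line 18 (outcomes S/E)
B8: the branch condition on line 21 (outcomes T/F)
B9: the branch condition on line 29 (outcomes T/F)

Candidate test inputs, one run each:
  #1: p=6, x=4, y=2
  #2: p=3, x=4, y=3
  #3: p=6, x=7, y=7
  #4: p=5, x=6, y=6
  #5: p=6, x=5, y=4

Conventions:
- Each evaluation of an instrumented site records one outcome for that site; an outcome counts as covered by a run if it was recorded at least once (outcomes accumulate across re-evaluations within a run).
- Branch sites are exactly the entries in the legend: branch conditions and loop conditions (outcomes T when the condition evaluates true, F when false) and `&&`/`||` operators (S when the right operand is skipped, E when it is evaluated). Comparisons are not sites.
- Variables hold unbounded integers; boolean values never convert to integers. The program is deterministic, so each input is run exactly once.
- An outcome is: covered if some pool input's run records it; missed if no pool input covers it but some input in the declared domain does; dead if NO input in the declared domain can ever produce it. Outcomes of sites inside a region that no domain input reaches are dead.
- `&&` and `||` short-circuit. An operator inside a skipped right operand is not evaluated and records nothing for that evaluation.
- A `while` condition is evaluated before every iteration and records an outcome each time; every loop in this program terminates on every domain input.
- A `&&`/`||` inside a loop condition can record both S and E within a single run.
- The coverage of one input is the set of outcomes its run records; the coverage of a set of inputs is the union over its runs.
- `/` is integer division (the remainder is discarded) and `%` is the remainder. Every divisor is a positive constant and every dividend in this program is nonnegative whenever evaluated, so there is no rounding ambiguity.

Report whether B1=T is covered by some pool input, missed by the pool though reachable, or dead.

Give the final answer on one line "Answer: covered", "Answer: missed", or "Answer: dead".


B1=T is recorded by pool input(s) 1, 2, 3, 4, 5 -> covered
Answer: covered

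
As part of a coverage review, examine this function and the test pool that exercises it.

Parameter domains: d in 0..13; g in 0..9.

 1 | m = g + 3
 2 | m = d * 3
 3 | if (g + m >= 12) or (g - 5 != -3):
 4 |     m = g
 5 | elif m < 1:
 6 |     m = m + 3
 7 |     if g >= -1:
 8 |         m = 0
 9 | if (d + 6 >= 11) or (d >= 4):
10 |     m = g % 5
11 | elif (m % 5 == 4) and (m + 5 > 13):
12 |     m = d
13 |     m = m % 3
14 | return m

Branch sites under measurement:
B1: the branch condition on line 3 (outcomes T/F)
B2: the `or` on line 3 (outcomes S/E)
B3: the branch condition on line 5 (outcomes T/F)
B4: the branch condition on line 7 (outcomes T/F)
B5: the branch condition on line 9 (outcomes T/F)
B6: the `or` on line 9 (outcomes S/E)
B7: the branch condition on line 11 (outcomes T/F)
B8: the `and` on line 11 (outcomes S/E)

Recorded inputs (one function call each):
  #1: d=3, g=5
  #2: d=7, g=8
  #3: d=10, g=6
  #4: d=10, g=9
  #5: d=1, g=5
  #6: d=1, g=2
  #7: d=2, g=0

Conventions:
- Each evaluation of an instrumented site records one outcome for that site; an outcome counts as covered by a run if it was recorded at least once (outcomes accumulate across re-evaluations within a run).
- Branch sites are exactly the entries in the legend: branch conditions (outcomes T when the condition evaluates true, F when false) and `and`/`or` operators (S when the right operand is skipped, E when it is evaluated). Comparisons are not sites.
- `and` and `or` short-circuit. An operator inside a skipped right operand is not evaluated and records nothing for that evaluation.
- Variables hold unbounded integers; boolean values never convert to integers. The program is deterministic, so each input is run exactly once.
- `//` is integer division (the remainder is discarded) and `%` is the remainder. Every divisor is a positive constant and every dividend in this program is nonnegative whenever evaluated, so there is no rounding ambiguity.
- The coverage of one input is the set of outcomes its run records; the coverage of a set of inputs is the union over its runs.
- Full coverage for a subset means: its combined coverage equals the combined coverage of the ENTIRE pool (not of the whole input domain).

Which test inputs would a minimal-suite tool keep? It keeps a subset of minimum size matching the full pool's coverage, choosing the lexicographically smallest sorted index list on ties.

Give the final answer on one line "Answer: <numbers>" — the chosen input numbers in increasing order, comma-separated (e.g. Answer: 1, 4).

test 1 (d=3, g=5) fires B2->S, B1->T, B6->E, B5->F, B8->S, B7->F; hits B1=T, B2=S, B5=F, B6=E, B7=F, B8=S
test 2 (d=7, g=8) fires B2->S, B1->T, B6->S, B5->T; hits B1=T, B2=S, B5=T, B6=S
test 3 (d=10, g=6) fires B2->S, B1->T, B6->S, B5->T; hits B1=T, B2=S, B5=T, B6=S
test 4 (d=10, g=9) fires B2->S, B1->T, B6->S, B5->T; hits B1=T, B2=S, B5=T, B6=S
test 5 (d=1, g=5) fires B2->E, B1->T, B6->E, B5->F, B8->S, B7->F; hits B1=T, B2=E, B5=F, B6=E, B7=F, B8=S
test 6 (d=1, g=2) fires B2->E, B1->F, B3->F, B6->E, B5->F, B8->S, B7->F; hits B1=F, B2=E, B3=F, B5=F, B6=E, B7=F, B8=S
test 7 (d=2, g=0) fires B2->E, B1->T, B6->E, B5->F, B8->S, B7->F; hits B1=T, B2=E, B5=F, B6=E, B7=F, B8=S
the full pool covers 11 outcomes: B1=T, B1=F, B2=S, B2=E, B3=F, B5=T, B5=F, B6=S, B6=E, B7=F, B8=S
checked all size-1 subsets: none covers 11 outcomes (max 7/11)
inputs {2, 6} (size 2) cover everything; no size-2 subset with a lexicographically smaller index list covers all 11

Answer: 2, 6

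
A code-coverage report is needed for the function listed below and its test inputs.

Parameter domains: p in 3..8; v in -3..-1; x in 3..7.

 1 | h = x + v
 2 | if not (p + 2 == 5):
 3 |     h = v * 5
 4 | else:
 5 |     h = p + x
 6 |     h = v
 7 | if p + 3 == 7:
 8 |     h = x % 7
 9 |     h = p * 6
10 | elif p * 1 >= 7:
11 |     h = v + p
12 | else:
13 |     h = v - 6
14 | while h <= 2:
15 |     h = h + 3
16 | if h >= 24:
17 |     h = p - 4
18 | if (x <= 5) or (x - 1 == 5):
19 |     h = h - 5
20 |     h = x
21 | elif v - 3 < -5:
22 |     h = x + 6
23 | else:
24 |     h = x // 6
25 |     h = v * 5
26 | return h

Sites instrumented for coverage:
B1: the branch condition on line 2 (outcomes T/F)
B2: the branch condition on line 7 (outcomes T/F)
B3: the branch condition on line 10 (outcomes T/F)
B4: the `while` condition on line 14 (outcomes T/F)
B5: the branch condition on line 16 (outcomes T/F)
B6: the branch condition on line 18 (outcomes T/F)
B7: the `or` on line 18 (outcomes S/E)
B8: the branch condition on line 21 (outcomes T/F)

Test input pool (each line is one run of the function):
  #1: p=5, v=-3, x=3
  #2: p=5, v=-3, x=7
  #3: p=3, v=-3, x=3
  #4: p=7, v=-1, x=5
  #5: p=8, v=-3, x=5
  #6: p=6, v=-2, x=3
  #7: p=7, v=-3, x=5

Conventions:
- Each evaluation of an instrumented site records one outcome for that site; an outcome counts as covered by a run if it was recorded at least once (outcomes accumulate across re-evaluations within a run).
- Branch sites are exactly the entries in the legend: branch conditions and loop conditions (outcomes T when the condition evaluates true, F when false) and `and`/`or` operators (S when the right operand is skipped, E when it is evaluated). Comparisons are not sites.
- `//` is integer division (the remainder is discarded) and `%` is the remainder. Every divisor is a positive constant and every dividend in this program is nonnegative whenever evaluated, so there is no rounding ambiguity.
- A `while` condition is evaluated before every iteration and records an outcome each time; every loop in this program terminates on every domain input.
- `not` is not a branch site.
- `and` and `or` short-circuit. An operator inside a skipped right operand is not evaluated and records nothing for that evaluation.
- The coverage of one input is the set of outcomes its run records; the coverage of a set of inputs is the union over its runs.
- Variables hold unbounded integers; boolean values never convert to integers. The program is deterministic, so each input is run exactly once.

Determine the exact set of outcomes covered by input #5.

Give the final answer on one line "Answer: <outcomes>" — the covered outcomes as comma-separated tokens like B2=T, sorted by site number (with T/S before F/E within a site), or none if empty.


Tracing the run of input #5 (p=8, v=-3, x=5):
  B1->T, B2->F, B3->T, B4->F, B5->F, B7->S, B6->T
as a set, this run covers: B1=T, B2=F, B3=T, B4=F, B5=F, B6=T, B7=S
Answer: B1=T, B2=F, B3=T, B4=F, B5=F, B6=T, B7=S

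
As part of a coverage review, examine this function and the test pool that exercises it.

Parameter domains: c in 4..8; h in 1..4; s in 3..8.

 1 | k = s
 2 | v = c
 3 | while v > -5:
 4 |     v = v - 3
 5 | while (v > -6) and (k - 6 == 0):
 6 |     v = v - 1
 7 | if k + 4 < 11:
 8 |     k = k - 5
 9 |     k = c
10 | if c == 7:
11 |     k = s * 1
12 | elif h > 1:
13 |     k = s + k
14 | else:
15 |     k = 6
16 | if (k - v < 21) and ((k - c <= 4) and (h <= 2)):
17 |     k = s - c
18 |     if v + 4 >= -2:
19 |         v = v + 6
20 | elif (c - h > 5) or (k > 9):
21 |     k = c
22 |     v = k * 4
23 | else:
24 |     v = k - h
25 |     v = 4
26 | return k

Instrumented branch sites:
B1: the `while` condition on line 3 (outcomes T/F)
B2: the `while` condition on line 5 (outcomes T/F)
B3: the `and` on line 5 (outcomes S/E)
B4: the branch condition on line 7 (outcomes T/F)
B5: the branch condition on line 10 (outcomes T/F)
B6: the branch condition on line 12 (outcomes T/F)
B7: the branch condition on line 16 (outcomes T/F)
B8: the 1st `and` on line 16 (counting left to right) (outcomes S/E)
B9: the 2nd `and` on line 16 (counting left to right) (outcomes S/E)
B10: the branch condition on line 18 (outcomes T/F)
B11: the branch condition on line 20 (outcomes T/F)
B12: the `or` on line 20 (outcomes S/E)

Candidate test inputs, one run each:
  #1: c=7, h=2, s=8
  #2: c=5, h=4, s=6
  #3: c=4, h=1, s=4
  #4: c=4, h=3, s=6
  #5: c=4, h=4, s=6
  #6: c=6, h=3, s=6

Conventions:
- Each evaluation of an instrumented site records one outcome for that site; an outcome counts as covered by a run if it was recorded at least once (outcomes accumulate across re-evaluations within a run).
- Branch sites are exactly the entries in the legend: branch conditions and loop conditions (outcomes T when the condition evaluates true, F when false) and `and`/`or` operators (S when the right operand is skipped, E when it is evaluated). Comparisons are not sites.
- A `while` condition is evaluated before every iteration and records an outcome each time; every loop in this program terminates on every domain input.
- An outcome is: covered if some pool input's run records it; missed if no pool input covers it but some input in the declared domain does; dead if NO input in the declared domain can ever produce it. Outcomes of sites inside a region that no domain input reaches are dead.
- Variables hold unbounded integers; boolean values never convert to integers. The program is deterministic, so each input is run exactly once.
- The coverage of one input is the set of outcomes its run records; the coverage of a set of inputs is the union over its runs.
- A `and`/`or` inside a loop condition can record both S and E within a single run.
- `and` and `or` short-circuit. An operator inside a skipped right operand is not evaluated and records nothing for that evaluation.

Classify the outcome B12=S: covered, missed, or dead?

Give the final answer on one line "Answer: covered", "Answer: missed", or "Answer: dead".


no pool input records B12=S
but domain input (c=8, h=2, s=5) does record it -> reachable, so missed
Answer: missed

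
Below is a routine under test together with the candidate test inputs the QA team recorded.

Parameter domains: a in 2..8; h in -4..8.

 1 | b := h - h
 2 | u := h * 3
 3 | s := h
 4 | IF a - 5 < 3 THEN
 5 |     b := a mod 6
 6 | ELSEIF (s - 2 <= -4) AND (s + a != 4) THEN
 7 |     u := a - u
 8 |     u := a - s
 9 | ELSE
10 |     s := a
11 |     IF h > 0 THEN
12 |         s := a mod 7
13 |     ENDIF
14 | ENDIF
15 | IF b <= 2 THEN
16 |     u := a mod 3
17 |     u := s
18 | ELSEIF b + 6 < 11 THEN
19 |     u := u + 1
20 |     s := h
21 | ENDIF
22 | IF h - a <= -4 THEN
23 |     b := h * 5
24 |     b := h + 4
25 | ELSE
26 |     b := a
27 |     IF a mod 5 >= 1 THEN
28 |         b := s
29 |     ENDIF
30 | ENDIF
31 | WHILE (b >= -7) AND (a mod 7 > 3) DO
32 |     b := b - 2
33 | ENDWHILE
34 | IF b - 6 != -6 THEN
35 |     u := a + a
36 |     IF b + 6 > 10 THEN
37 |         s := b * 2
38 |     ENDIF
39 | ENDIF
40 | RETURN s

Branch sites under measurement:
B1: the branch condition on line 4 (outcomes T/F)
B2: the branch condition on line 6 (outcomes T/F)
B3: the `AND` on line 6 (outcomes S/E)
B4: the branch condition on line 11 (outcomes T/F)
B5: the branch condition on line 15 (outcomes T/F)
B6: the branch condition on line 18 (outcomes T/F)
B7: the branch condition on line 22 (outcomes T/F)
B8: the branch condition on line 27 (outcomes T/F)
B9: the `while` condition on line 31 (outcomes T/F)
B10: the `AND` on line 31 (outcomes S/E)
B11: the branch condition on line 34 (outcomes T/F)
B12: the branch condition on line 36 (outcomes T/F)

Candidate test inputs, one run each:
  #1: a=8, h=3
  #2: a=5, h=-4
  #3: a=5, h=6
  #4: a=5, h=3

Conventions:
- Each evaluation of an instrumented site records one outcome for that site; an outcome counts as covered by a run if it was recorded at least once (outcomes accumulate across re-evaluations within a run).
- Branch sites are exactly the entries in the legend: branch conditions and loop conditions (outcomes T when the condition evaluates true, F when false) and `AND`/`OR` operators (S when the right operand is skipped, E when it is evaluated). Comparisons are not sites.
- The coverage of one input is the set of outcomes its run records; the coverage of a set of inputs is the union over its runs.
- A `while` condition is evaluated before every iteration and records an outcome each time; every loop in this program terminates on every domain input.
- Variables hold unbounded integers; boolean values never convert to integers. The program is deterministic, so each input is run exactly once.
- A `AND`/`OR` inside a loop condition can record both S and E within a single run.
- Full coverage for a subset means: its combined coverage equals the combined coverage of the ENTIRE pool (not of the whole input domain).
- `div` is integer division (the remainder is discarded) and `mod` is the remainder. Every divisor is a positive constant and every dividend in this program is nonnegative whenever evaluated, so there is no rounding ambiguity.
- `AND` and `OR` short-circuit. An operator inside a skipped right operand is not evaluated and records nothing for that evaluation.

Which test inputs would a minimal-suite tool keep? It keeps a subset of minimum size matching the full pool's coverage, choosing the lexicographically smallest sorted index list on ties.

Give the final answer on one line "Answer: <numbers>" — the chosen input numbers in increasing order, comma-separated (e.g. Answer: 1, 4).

run #1 (a=8, h=3) records B1=F, B2=F, B3=S, B4=T, B5=T, B7=T, B9=F, B10=E, B11=T, B12=T
run #2 (a=5, h=-4) records B1=T, B5=F, B6=F, B7=T, B9=T, B9=F, B10=S, B10=E, B11=T, B12=F
run #3 (a=5, h=6) records B1=T, B5=F, B6=F, B7=F, B8=F, B9=T, B9=F, B10=S, B10=E, B11=T, B12=F
run #4 (a=5, h=3) records B1=T, B5=F, B6=F, B7=F, B8=F, B9=T, B9=F, B10=S, B10=E, B11=T, B12=F
union over all inputs: B1=T, B1=F, B2=F, B3=S, B4=T, B5=T, B5=F, B6=F, B7=T, B7=F, B8=F, B9=T, B9=F, B10=S, B10=E, B11=T, B12=T, B12=F (18 outcomes)
checked all size-1 subsets: none covers 18 outcomes (max 11/18)
the canonical winner is {1, 3}: size 2, full 18-outcome coverage, earliest index list among size-2 covers

Answer: 1, 3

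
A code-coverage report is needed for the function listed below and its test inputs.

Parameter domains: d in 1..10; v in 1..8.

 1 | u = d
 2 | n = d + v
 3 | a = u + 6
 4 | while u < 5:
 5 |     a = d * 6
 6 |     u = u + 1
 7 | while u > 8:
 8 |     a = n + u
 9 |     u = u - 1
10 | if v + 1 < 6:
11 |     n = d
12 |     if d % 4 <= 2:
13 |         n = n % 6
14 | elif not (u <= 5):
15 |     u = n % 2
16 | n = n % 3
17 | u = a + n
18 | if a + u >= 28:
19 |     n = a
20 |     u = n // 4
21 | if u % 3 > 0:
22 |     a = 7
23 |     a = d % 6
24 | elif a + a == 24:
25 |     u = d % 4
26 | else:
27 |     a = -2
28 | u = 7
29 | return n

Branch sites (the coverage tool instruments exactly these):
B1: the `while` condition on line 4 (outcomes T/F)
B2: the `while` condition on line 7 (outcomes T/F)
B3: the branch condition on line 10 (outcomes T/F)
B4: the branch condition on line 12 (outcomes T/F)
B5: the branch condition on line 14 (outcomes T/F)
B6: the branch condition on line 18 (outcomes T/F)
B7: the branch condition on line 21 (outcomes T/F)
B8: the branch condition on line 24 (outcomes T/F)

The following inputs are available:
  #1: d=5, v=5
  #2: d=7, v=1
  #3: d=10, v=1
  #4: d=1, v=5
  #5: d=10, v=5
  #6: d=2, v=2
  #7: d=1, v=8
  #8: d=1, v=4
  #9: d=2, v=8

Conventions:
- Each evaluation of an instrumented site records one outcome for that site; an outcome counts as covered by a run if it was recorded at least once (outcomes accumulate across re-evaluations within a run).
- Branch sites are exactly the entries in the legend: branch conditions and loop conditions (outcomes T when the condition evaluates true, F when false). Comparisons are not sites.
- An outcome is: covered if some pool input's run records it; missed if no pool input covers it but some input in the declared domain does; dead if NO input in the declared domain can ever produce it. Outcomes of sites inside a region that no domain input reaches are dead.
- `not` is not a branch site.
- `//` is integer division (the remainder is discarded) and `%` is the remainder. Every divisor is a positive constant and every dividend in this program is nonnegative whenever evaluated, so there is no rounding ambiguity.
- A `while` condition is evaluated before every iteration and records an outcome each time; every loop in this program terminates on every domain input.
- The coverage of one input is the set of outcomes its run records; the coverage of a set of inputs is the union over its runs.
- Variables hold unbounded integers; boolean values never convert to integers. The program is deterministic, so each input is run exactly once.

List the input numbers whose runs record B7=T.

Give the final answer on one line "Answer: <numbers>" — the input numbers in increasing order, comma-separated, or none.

input #1 (d=5, v=5): never hits B7=T
input #2 (d=7, v=1): hits B7=T
input #3 (d=10, v=1): hits B7=T
input #4 (d=1, v=5): never hits B7=T
input #5 (d=10, v=5): never hits B7=T
input #6 (d=2, v=2): hits B7=T
input #7 (d=1, v=8): never hits B7=T
input #8 (d=1, v=4): hits B7=T
input #9 (d=2, v=8): hits B7=T

Answer: 2, 3, 6, 8, 9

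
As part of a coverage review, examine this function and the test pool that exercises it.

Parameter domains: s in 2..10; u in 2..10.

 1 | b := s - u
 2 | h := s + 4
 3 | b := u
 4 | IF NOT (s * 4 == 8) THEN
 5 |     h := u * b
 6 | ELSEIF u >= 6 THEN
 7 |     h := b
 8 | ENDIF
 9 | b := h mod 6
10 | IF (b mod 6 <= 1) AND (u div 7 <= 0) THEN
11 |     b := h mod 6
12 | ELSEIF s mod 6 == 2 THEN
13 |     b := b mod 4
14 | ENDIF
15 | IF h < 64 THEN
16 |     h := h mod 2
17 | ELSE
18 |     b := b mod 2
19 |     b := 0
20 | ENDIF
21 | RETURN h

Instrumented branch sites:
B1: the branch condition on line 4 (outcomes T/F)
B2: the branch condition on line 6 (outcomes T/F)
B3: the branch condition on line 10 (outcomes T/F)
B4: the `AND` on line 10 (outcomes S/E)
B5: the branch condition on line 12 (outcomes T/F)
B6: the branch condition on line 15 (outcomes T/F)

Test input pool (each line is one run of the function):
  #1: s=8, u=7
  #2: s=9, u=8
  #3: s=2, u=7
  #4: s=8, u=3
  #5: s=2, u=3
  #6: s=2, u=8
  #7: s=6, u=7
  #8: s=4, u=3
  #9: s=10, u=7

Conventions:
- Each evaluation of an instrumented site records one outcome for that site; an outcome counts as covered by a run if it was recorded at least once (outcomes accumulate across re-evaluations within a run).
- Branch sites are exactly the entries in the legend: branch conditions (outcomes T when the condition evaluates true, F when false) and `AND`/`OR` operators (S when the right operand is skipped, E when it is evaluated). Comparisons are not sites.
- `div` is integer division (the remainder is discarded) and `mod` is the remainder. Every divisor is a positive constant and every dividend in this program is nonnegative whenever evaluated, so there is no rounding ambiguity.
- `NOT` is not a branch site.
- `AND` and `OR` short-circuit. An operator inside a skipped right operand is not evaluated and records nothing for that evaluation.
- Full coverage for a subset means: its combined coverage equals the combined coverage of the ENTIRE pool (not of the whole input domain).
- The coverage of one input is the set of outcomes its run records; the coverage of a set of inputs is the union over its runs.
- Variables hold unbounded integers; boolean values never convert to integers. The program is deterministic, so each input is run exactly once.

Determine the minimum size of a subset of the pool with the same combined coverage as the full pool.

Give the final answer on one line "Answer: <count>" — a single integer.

#1 (s=8, u=7) -> B1->T, B4->E, B3->F, B5->T, B6->T; covered: B1=T, B3=F, B4=E, B5=T, B6=T
#2 (s=9, u=8) -> B1->T, B4->S, B3->F, B5->F, B6->F; covered: B1=T, B3=F, B4=S, B5=F, B6=F
#3 (s=2, u=7) -> B1->F, B2->T, B4->E, B3->F, B5->T, B6->T; covered: B1=F, B2=T, B3=F, B4=E, B5=T, B6=T
#4 (s=8, u=3) -> B1->T, B4->S, B3->F, B5->T, B6->T; covered: B1=T, B3=F, B4=S, B5=T, B6=T
#5 (s=2, u=3) -> B1->F, B2->F, B4->E, B3->T, B6->T; covered: B1=F, B2=F, B3=T, B4=E, B6=T
#6 (s=2, u=8) -> B1->F, B2->T, B4->S, B3->F, B5->T, B6->T; covered: B1=F, B2=T, B3=F, B4=S, B5=T, B6=T
#7 (s=6, u=7) -> B1->T, B4->E, B3->F, B5->F, B6->T; covered: B1=T, B3=F, B4=E, B5=F, B6=T
#8 (s=4, u=3) -> B1->T, B4->S, B3->F, B5->F, B6->T; covered: B1=T, B3=F, B4=S, B5=F, B6=T
#9 (s=10, u=7) -> B1->T, B4->E, B3->F, B5->F, B6->T; covered: B1=T, B3=F, B4=E, B5=F, B6=T
union over all inputs: B1=T, B1=F, B2=T, B2=F, B3=T, B3=F, B4=S, B4=E, B5=T, B5=F, B6=T, B6=F (12 outcomes)
every size-1 subset falls short of the 12 outcomes (best: 6/12)
every size-2 subset falls short of the 12 outcomes (best: 10/12)
at size 3, {2, 3, 5} reaches all 12 outcomes; every lexicographically earlier size-3 subset fails

Answer: 3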